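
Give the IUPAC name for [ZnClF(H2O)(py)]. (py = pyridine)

There is no counter-ion, so the complex is neutral overall.
Ligand charges: 1×aqua (neutral), 1×fluoro (-1 each), 1×pyridine (neutral), 1×chloro (-1 each); total -2. So Zn + (-2) = 0, giving Zn = +2.
Ligands are named alphabetically: aqua before chloro before fluoro before pyridine.

aquachlorofluoro(pyridine)zinc(II)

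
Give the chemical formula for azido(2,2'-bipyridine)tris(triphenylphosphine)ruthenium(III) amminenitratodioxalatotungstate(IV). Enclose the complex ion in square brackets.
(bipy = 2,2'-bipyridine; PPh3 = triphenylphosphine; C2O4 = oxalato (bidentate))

Cation [Ru…]: ligand charges -1, Ru(III) ⇒ ion charge 2+.
Anion [W…]: ligand charges -5, W(IV) ⇒ ion charge 1−.
One 2+ cation requires 2 of the 1− anion.

[Ru(bipy)(N3)(PPh3)3][W(C2O4)2(NH3)(NO3)]2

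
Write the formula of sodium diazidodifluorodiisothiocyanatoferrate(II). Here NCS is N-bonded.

Na4[FeF2(N3)2(NCS)2]

Ligands: 2 azido (N3, -1), 2 isothiocyanato (NCS, -1), 2 fluoro (F, -1). Ligand charge sum = -6.
With Fe in oxidation state +2, the complex ion is [Fe...]^4−.
Charge balance with sodium (+1) requires 1 complex ion per 4 sodium.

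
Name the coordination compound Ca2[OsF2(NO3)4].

The 2 calcium counter-ions carry a total charge of +4, so each complex ion is 4−.
Ligand charges: 4×nitrato (-1 each), 2×fluoro (-1 each); total -6. So Os + (-6) = 4−, giving Os = +2.
Ligands are named alphabetically: fluoro before nitrato.
The complex ion is anionic, so osmium takes the -ate form osmate(II).

calcium difluorotetranitratoosmate(II)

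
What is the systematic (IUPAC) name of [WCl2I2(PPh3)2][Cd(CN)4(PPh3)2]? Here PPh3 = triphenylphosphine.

dichlorodiiodobis(triphenylphosphine)tungsten(VI) tetracyanobis(triphenylphosphine)cadmate(II)

Both ions are complex: the cation is named first with the plain metal name, the anion second with the -ate form; each ion's ligands are alphabetised independently.
Cadmium is always +2 in its complexes; the anion's ligand charges sum to -4, so the complex anion is 2−.
A 1:1 salt means the cation carries the equal and opposite charge, 2+.
Cation: ligand charges sum to -4; for the ion to be 2+, W = +6.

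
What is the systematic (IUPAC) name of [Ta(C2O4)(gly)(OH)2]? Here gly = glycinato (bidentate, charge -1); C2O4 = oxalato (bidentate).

(glycinato)dihydroxooxalatotantalum(V)

There is no counter-ion, so the complex is neutral overall.
Ligand charges: 1×glycinato (-1 each), 2×hydroxo (-1 each), 1×oxalato (-2 each); total -5. So Ta + (-5) = 0, giving Ta = +5.
Ligands are named alphabetically: glycinato before hydroxo before oxalato.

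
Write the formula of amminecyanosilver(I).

Ligands: 1 cyano (CN, -1), 1 ammine (NH3, neutral). Ligand charge sum = -1.
With Ag in oxidation state +1, the complex ion is [Ag...].

[Ag(CN)(NH3)]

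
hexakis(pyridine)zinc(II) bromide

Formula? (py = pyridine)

[Zn(py)6]Br2

Ligands: 6 pyridine (py, neutral). Ligand charge sum = 0.
With Zn in oxidation state +2, the complex ion is [Zn...]^2+.
Charge balance with bromide (-1) requires 1 complex ion per 2 bromide.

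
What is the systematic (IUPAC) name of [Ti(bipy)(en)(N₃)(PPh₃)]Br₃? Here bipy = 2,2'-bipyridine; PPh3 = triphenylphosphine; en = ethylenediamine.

The 3 bromide counter-ions carry a total charge of -3, so each complex ion is 3+.
Ligand charges: 1×azido (-1 each), 1×2,2'-bipyridine (neutral), 1×triphenylphosphine (neutral), 1×ethylenediamine (neutral); total -1. So Ti + (-1) = 3+, giving Ti = +4.
Ligands are named alphabetically: azido before bipyridine before ethylenediamine before triphenylphosphine.

azido(2,2'-bipyridine)(ethylenediamine)(triphenylphosphine)titanium(IV) bromide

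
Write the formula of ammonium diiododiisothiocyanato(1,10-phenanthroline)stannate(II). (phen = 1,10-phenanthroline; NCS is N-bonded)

(NH4)2[SnI2(NCS)2(phen)]

Ligands: 1 1,10-phenanthroline (phen, neutral), 2 isothiocyanato (NCS, -1), 2 iodo (I, -1). Ligand charge sum = -4.
With Sn in oxidation state +2, the complex ion is [Sn...]^2−.
Charge balance with ammonium (+1) requires 1 complex ion per 2 ammonium.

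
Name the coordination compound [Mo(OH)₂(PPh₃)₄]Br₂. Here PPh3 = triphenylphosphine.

The 2 bromide counter-ions carry a total charge of -2, so each complex ion is 2+.
Ligand charges: 2×hydroxo (-1 each), 4×triphenylphosphine (neutral); total -2. So Mo + (-2) = 2+, giving Mo = +4.
Ligands are named alphabetically: hydroxo before triphenylphosphine.

dihydroxotetrakis(triphenylphosphine)molybdenum(IV) bromide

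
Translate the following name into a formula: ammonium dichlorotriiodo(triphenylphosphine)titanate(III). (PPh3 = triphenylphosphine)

(NH4)2[TiCl2I3(PPh3)]

Ligands: 1 triphenylphosphine (PPh3, neutral), 3 iodo (I, -1), 2 chloro (Cl, -1). Ligand charge sum = -5.
With Ti in oxidation state +3, the complex ion is [Ti...]^2−.
Charge balance with ammonium (+1) requires 1 complex ion per 2 ammonium.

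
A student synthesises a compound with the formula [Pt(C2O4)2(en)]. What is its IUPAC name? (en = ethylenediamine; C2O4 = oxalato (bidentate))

(ethylenediamine)dioxalatoplatinum(IV)

There is no counter-ion, so the complex is neutral overall.
Ligand charges: 1×ethylenediamine (neutral), 2×oxalato (-2 each); total -4. So Pt + (-4) = 0, giving Pt = +4.
Ligands are named alphabetically: ethylenediamine before oxalato.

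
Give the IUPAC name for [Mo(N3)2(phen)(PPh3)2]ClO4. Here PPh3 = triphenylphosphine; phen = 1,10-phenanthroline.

The 1 perchlorate counter-ion carries a total charge of -1, so each complex ion is 1+.
Ligand charges: 2×azido (-1 each), 2×triphenylphosphine (neutral), 1×1,10-phenanthroline (neutral); total -2. So Mo + (-2) = 1+, giving Mo = +3.
Ligands are named alphabetically: azido before phenanthroline before triphenylphosphine.

diazido(1,10-phenanthroline)bis(triphenylphosphine)molybdenum(III) perchlorate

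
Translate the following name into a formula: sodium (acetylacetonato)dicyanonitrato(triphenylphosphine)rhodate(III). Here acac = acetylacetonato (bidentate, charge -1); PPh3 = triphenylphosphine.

Ligands: 1 acetylacetonato (acac, -1), 1 triphenylphosphine (PPh3, neutral), 2 cyano (CN, -1), 1 nitrato (NO3, -1). Ligand charge sum = -4.
With Rh in oxidation state +3, the complex ion is [Rh...]^1−.
Charge balance with sodium (+1) requires 1 complex ion per 1 sodium.

Na[Rh(acac)(CN)2(NO3)(PPh3)]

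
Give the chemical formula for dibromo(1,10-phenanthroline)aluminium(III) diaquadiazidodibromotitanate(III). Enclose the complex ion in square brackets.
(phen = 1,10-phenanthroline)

Cation [Al…]: ligand charges -2, Al(III) ⇒ ion charge 1+.
Anion [Ti…]: ligand charges -4, Ti(III) ⇒ ion charge 1−.

[AlBr2(phen)][TiBr2(H2O)2(N3)2]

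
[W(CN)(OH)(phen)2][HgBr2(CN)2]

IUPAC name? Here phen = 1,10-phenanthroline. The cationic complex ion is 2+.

cyanohydroxobis(1,10-phenanthroline)tungsten(IV) dibromodicyanomercurate(II)

Both ions are complex: the cation is named first with the plain metal name, the anion second with the -ate form; each ion's ligands are alphabetised independently.
The complex cation is given as 2+; its ligand charges sum to -2, so W = +4.
A 1:1 salt means the anion carries the equal and opposite charge, 2−.
Anion: ligand charges sum to -4; for the ion to be 2−, Hg = +2.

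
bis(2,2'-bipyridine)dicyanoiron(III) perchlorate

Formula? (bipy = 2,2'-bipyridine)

Ligands: 2 2,2'-bipyridine (bipy, neutral), 2 cyano (CN, -1). Ligand charge sum = -2.
With Fe in oxidation state +3, the complex ion is [Fe...]^1+.
Charge balance with perchlorate (-1) requires 1 complex ion per 1 perchlorate.

[Fe(bipy)2(CN)2]ClO4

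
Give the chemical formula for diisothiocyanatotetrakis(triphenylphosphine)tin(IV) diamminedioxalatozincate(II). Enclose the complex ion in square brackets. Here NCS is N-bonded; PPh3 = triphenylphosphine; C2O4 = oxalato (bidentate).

Cation [Sn…]: ligand charges -2, Sn(IV) ⇒ ion charge 2+.
Anion [Zn…]: ligand charges -4, Zn(II) ⇒ ion charge 2−.
One 2+ cation balances one 2− anion.

[Sn(NCS)2(PPh3)4][Zn(C2O4)2(NH3)2]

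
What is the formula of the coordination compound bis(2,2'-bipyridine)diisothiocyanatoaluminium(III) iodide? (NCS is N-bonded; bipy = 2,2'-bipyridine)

[Al(bipy)2(NCS)2]I

Ligands: 2 isothiocyanato (NCS, -1), 2 2,2'-bipyridine (bipy, neutral). Ligand charge sum = -2.
Charge balance with iodide (-1) requires 1 complex ion per 1 iodide.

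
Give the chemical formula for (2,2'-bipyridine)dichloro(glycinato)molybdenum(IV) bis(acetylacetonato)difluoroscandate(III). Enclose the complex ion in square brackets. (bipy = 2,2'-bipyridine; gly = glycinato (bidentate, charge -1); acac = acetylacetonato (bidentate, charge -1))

Cation [Mo…]: ligand charges -3, Mo(IV) ⇒ ion charge 1+.
Anion [Sc…]: ligand charges -4, Sc(III) ⇒ ion charge 1−.

[Mo(bipy)Cl2(gly)][Sc(acac)2F2]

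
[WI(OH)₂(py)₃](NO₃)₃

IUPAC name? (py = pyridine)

dihydroxoiodotris(pyridine)tungsten(VI) nitrate

The 3 nitrate counter-ions carry a total charge of -3, so each complex ion is 3+.
Ligand charges: 3×pyridine (neutral), 1×iodo (-1 each), 2×hydroxo (-1 each); total -3. So W + (-3) = 3+, giving W = +6.
Ligands are named alphabetically: hydroxo before iodo before pyridine.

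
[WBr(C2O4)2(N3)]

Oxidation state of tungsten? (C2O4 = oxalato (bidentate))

+6

No counter-ion: the bracketed complex is neutral.
Ligand charges: 2×C2O4 = -4; 1×Br = -1; 1×N3 = -1; sum -6.
W + (-6) = 0 ⇒ W is +6.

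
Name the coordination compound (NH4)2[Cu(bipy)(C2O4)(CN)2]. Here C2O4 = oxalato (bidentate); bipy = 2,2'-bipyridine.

The 2 ammonium counter-ions carry a total charge of +2, so each complex ion is 2−.
Ligand charges: 1×oxalato (-2 each), 1×2,2'-bipyridine (neutral), 2×cyano (-1 each); total -4. So Cu + (-4) = 2−, giving Cu = +2.
Ligands are named alphabetically: bipyridine before cyano before oxalato.
The complex ion is anionic, so copper takes the -ate form cuprate(II).

ammonium (2,2'-bipyridine)dicyanooxalatocuprate(II)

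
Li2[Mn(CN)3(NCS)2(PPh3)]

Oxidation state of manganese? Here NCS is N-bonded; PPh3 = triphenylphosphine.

2 lithium outside the brackets (+1 each) → the complex ion is 2−.
Ligand charges: 2×NCS = -2; 3×CN = -3; 1×PPh3 neutral; sum -5.
Mn + (-5) = 2− ⇒ Mn is +3.

+3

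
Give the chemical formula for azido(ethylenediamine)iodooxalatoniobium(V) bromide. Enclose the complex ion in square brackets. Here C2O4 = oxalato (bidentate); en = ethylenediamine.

[Nb(C2O4)(en)I(N3)]Br

Ligands: 1 azido (N3, -1), 1 oxalato (C2O4, -2), 1 iodo (I, -1), 1 ethylenediamine (en, neutral). Ligand charge sum = -4.
With Nb in oxidation state +5, the complex ion is [Nb...]^1+.
Charge balance with bromide (-1) requires 1 complex ion per 1 bromide.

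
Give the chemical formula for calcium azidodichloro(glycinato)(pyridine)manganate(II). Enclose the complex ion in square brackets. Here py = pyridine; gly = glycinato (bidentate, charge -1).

Ligands: 1 pyridine (py, neutral), 2 chloro (Cl, -1), 1 glycinato (gly, -1), 1 azido (N3, -1). Ligand charge sum = -4.
With Mn in oxidation state +2, the complex ion is [Mn...]^2−.
Charge balance with calcium (+2) requires 1 complex ion per 1 calcium.

Ca[MnCl2(gly)(N3)(py)]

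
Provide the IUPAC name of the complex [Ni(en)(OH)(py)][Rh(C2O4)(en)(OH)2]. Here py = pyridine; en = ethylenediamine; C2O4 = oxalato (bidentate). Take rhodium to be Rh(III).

(ethylenediamine)hydroxo(pyridine)nickel(II) (ethylenediamine)dihydroxooxalatorhodate(III)

Both ions are complex: the cation is named first with the plain metal name, the anion second with the -ate form; each ion's ligands are alphabetised independently.
Rh is given as +3; the anion's ligand charges sum to -4, so the complex anion is 1−.
A 1:1 salt means the cation carries the equal and opposite charge, 1+.
Cation: ligand charges sum to -1; for the ion to be 1+, Ni = +2.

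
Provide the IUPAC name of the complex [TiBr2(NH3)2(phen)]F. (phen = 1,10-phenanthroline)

The 1 fluoride counter-ion carries a total charge of -1, so each complex ion is 1+.
Ligand charges: 2×bromo (-1 each), 1×1,10-phenanthroline (neutral), 2×ammine (neutral); total -2. So Ti + (-2) = 1+, giving Ti = +3.
Ligands are named alphabetically: ammine before bromo before phenanthroline.

diamminedibromo(1,10-phenanthroline)titanium(III) fluoride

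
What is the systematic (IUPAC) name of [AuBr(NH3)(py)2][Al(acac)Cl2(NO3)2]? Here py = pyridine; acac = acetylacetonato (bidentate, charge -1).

Aluminium is always +3 in its complexes; the anion's ligand charges sum to -5, so the complex anion is 2−.
A 1:1 salt means the cation carries the equal and opposite charge, 2+.
Cation: ligand charges sum to -1; for the ion to be 2+, Au = +3.

amminebromobis(pyridine)gold(III) (acetylacetonato)dichlorodinitratoaluminate(III)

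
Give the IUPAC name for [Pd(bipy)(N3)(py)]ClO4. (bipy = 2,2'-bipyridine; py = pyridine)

The 1 perchlorate counter-ion carries a total charge of -1, so each complex ion is 1+.
Ligand charges: 1×azido (-1 each), 1×2,2'-bipyridine (neutral), 1×pyridine (neutral); total -1. So Pd + (-1) = 1+, giving Pd = +2.
Ligands are named alphabetically: azido before bipyridine before pyridine.

azido(2,2'-bipyridine)(pyridine)palladium(II) perchlorate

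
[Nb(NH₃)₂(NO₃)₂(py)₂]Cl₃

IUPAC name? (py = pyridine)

The 3 chloride counter-ions carry a total charge of -3, so each complex ion is 3+.
Ligand charges: 2×ammine (neutral), 2×pyridine (neutral), 2×nitrato (-1 each); total -2. So Nb + (-2) = 3+, giving Nb = +5.
Ligands are named alphabetically: ammine before nitrato before pyridine.

diamminedinitratobis(pyridine)niobium(V) chloride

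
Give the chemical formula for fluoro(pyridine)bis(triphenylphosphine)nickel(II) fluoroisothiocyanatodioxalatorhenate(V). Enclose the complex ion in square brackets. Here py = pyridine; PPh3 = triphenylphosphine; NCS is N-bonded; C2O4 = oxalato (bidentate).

[NiF(PPh3)2(py)][Re(C2O4)2F(NCS)]

Cation [Ni…]: ligand charges -1, Ni(II) ⇒ ion charge 1+.
Anion [Re…]: ligand charges -6, Re(V) ⇒ ion charge 1−.
One 1+ cation balances one 1− anion.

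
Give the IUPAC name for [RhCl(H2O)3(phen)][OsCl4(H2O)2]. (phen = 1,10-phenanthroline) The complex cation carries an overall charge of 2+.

Both ions are complex: the cation is named first with the plain metal name, the anion second with the -ate form; each ion's ligands are alphabetised independently.
The complex cation is given as 2+; its ligand charges sum to -1, so Rh = +3.
A 1:1 salt means the anion carries the equal and opposite charge, 2−.
Anion: ligand charges sum to -4; for the ion to be 2−, Os = +2.

triaquachloro(1,10-phenanthroline)rhodium(III) diaquatetrachloroosmate(II)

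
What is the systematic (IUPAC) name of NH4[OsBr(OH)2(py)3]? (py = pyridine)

The 1 ammonium counter-ion carries a total charge of +1, so each complex ion is 1−.
Ligand charges: 1×bromo (-1 each), 2×hydroxo (-1 each), 3×pyridine (neutral); total -3. So Os + (-3) = 1−, giving Os = +2.
Ligands are named alphabetically: bromo before hydroxo before pyridine.
The complex ion is anionic, so osmium takes the -ate form osmate(II).

ammonium bromodihydroxotris(pyridine)osmate(II)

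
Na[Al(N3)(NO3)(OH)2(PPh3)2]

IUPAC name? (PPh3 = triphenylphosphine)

The 1 sodium counter-ion carries a total charge of +1, so each complex ion is 1−.
Ligand charges: 2×hydroxo (-1 each), 2×triphenylphosphine (neutral), 1×azido (-1 each), 1×nitrato (-1 each); total -4. So Al + (-4) = 1−, giving Al = +3.
The complex ion is anionic, so aluminium takes the -ate form aluminate(III).

sodium azidodihydroxonitratobis(triphenylphosphine)aluminate(III)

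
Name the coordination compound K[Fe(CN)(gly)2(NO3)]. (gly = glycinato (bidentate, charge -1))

potassium cyanobis(glycinato)nitratoferrate(III)

The 1 potassium counter-ion carries a total charge of +1, so each complex ion is 1−.
Ligand charges: 2×glycinato (-1 each), 1×nitrato (-1 each), 1×cyano (-1 each); total -4. So Fe + (-4) = 1−, giving Fe = +3.
The complex ion is anionic, so iron takes the -ate form ferrate(III).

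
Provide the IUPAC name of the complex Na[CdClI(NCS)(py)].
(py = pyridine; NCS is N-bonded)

The 1 sodium counter-ion carries a total charge of +1, so each complex ion is 1−.
Ligand charges: 1×pyridine (neutral), 1×iodo (-1 each), 1×isothiocyanato (-1 each), 1×chloro (-1 each); total -3. So Cd + (-3) = 1−, giving Cd = +2.
The complex ion is anionic, so cadmium takes the -ate form cadmate(II).

sodium chloroiodoisothiocyanato(pyridine)cadmate(II)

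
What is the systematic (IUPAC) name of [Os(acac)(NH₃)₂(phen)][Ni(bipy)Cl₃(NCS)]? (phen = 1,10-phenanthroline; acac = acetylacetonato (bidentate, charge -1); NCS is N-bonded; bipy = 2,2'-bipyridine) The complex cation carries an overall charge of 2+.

Both ions are complex: the cation is named first with the plain metal name, the anion second with the -ate form; each ion's ligands are alphabetised independently.
The complex cation is given as 2+; its ligand charges sum to -1, so Os = +3.
A 1:1 salt means the anion carries the equal and opposite charge, 2−.
Anion: ligand charges sum to -4; for the ion to be 2−, Ni = +2.

(acetylacetonato)diammine(1,10-phenanthroline)osmium(III) (2,2'-bipyridine)trichloroisothiocyanatonickelate(II)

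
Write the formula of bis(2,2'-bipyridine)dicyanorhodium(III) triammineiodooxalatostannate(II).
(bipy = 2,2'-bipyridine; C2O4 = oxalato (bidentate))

[Rh(bipy)2(CN)2][Sn(C2O4)I(NH3)3]

Cation [Rh…]: ligand charges -2, Rh(III) ⇒ ion charge 1+.
Anion [Sn…]: ligand charges -3, Sn(II) ⇒ ion charge 1−.
One 1+ cation balances one 1− anion.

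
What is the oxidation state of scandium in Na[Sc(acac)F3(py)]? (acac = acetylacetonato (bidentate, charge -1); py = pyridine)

1 sodium outside the brackets (+1 each) → the complex ion is 1−.
Ligand charges: 3×F = -3; 1×acac = -1; 1×py neutral; sum -4.
Sc + (-4) = 1− ⇒ Sc is +3.

+3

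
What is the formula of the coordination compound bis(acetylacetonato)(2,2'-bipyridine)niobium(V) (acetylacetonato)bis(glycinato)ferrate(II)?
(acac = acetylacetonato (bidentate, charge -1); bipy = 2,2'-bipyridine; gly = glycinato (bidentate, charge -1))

Cation [Nb…]: ligand charges -2, Nb(V) ⇒ ion charge 3+.
Anion [Fe…]: ligand charges -3, Fe(II) ⇒ ion charge 1−.
One 3+ cation requires 3 of the 1− anion.

[Nb(acac)2(bipy)][Fe(acac)(gly)2]3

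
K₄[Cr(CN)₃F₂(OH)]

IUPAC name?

potassium tricyanodifluorohydroxochromate(II)

The 4 potassium counter-ions carry a total charge of +4, so each complex ion is 4−.
Ligand charges: 3×cyano (-1 each), 1×hydroxo (-1 each), 2×fluoro (-1 each); total -6. So Cr + (-6) = 4−, giving Cr = +2.
Ligands are named alphabetically: cyano before fluoro before hydroxo.
The complex ion is anionic, so chromium takes the -ate form chromate(II).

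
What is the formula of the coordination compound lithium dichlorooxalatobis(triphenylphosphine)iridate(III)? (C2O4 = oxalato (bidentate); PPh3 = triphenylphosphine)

Ligands: 2 chloro (Cl, -1), 1 oxalato (C2O4, -2), 2 triphenylphosphine (PPh3, neutral). Ligand charge sum = -4.
Charge balance with lithium (+1) requires 1 complex ion per 1 lithium.

Li[Ir(C2O4)Cl2(PPh3)2]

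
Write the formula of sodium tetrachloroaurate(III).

Na[AuCl4]

Ligands: 4 chloro (Cl, -1). Ligand charge sum = -4.
With Au in oxidation state +3, the complex ion is [Au...]^1−.
Charge balance with sodium (+1) requires 1 complex ion per 1 sodium.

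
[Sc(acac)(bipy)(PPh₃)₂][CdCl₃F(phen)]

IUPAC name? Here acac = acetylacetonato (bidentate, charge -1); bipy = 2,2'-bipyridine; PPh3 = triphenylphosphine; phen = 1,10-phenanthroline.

(acetylacetonato)(2,2'-bipyridine)bis(triphenylphosphine)scandium(III) trichlorofluoro(1,10-phenanthroline)cadmate(II)

Both ions are complex: the cation is named first with the plain metal name, the anion second with the -ate form; each ion's ligands are alphabetised independently.
Scandium is always +3 in its complexes; the cation's ligand charges sum to -1, so the complex cation is 2+.
A 1:1 salt means the anion carries the equal and opposite charge, 2−.
Anion: ligand charges sum to -4; for the ion to be 2−, Cd = +2.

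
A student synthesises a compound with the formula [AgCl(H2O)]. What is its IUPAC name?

aquachlorosilver(I)

There is no counter-ion, so the complex is neutral overall.
Ligand charges: 1×aqua (neutral), 1×chloro (-1 each); total -1. So Ag + (-1) = 0, giving Ag = +1.
Ligands are named alphabetically: aqua before chloro.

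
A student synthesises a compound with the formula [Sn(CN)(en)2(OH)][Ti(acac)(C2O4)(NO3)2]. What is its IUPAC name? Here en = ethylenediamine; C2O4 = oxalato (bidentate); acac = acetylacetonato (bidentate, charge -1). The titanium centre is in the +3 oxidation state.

cyanobis(ethylenediamine)hydroxotin(IV) (acetylacetonato)dinitratooxalatotitanate(III)

Ti is given as +3; the anion's ligand charges sum to -5, so the complex anion is 2−.
A 1:1 salt means the cation carries the equal and opposite charge, 2+.
Cation: ligand charges sum to -2; for the ion to be 2+, Sn = +4.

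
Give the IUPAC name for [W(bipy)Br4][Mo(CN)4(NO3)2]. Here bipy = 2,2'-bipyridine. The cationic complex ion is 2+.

The complex cation is given as 2+; its ligand charges sum to -4, so W = +6.
A 1:1 salt means the anion carries the equal and opposite charge, 2−.
Anion: ligand charges sum to -6; for the ion to be 2−, Mo = +4.

(2,2'-bipyridine)tetrabromotungsten(VI) tetracyanodinitratomolybdate(IV)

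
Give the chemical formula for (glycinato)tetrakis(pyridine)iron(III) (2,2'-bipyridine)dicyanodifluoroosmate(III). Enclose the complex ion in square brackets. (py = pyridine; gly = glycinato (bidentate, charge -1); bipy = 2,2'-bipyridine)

[Fe(gly)(py)4][Os(bipy)(CN)2F2]2

Cation [Fe…]: ligand charges -1, Fe(III) ⇒ ion charge 2+.
Anion [Os…]: ligand charges -4, Os(III) ⇒ ion charge 1−.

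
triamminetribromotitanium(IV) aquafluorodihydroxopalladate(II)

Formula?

[TiBr3(NH3)3][PdF(H2O)(OH)2]

Cation [Ti…]: ligand charges -3, Ti(IV) ⇒ ion charge 1+.
Anion [Pd…]: ligand charges -3, Pd(II) ⇒ ion charge 1−.
One 1+ cation balances one 1− anion.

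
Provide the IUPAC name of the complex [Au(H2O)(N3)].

There is no counter-ion, so the complex is neutral overall.
Ligand charges: 1×azido (-1 each), 1×aqua (neutral); total -1. So Au + (-1) = 0, giving Au = +1.
Ligands are named alphabetically: aqua before azido.

aquaazidogold(I)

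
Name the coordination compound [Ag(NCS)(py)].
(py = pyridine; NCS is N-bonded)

There is no counter-ion, so the complex is neutral overall.
Ligand charges: 1×pyridine (neutral), 1×isothiocyanato (-1 each); total -1. So Ag + (-1) = 0, giving Ag = +1.
Ligands are named alphabetically: isothiocyanato before pyridine.

isothiocyanato(pyridine)silver(I)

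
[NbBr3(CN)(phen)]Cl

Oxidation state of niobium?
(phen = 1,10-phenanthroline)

1 chloride outside the brackets (-1 each) → the complex ion is 1+.
Ligand charges: 1×CN = -1; 1×phen neutral; 3×Br = -3; sum -4.
Nb + (-4) = 1+ ⇒ Nb is +5.

+5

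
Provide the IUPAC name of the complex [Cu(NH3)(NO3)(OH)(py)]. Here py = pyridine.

There is no counter-ion, so the complex is neutral overall.
Ligand charges: 1×pyridine (neutral), 1×nitrato (-1 each), 1×ammine (neutral), 1×hydroxo (-1 each); total -2. So Cu + (-2) = 0, giving Cu = +2.
Ligands are named alphabetically: ammine before hydroxo before nitrato before pyridine.

amminehydroxonitrato(pyridine)copper(II)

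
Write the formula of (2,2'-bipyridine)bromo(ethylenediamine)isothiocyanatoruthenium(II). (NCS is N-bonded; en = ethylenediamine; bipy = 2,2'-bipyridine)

[Ru(bipy)Br(en)(NCS)]

Ligands: 1 isothiocyanato (NCS, -1), 1 ethylenediamine (en, neutral), 1 bromo (Br, -1), 1 2,2'-bipyridine (bipy, neutral). Ligand charge sum = -2.
With Ru in oxidation state +2, the complex ion is [Ru...].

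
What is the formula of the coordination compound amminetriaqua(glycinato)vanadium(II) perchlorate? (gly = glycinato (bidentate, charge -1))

Ligands: 3 aqua (H2O, neutral), 1 ammine (NH3, neutral), 1 glycinato (gly, -1). Ligand charge sum = -1.
With V in oxidation state +2, the complex ion is [V...]^1+.
Charge balance with perchlorate (-1) requires 1 complex ion per 1 perchlorate.

[V(gly)(H2O)3(NH3)]ClO4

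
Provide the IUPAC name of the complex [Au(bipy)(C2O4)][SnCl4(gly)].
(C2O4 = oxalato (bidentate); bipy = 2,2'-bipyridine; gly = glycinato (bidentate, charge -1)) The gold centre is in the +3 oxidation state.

(2,2'-bipyridine)oxalatogold(III) tetrachloro(glycinato)stannate(IV)

Au is given as +3; the cation's ligand charges sum to -2, so the complex cation is 1+.
A 1:1 salt means the anion carries the equal and opposite charge, 1−.
Anion: ligand charges sum to -5; for the ion to be 1−, Sn = +4.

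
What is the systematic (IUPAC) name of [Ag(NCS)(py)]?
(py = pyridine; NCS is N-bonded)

isothiocyanato(pyridine)silver(I)

There is no counter-ion, so the complex is neutral overall.
Ligand charges: 1×pyridine (neutral), 1×isothiocyanato (-1 each); total -1. So Ag + (-1) = 0, giving Ag = +1.
Ligands are named alphabetically: isothiocyanato before pyridine.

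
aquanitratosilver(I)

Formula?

[Ag(H2O)(NO3)]

Ligands: 1 nitrato (NO3, -1), 1 aqua (H2O, neutral). Ligand charge sum = -1.
With Ag in oxidation state +1, the complex ion is [Ag...].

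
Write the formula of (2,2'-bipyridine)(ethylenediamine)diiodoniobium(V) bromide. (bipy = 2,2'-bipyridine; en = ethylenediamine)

[Nb(bipy)(en)I2]Br3

Ligands: 2 iodo (I, -1), 1 2,2'-bipyridine (bipy, neutral), 1 ethylenediamine (en, neutral). Ligand charge sum = -2.
With Nb in oxidation state +5, the complex ion is [Nb...]^3+.
Charge balance with bromide (-1) requires 1 complex ion per 3 bromide.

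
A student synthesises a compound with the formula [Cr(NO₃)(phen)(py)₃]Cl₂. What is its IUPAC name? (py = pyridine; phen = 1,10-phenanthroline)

nitrato(1,10-phenanthroline)tris(pyridine)chromium(III) chloride

The 2 chloride counter-ions carry a total charge of -2, so each complex ion is 2+.
Ligand charges: 3×pyridine (neutral), 1×nitrato (-1 each), 1×1,10-phenanthroline (neutral); total -1. So Cr + (-1) = 2+, giving Cr = +3.
Ligands are named alphabetically: nitrato before phenanthroline before pyridine.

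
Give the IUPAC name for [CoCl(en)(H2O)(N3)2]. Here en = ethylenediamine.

aquadiazidochloro(ethylenediamine)cobalt(III)

There is no counter-ion, so the complex is neutral overall.
Ligand charges: 1×ethylenediamine (neutral), 2×azido (-1 each), 1×chloro (-1 each), 1×aqua (neutral); total -3. So Co + (-3) = 0, giving Co = +3.
Ligands are named alphabetically: aqua before azido before chloro before ethylenediamine.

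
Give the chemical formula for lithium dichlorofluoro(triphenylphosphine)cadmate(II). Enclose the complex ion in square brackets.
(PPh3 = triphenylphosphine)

Ligands: 2 chloro (Cl, -1), 1 triphenylphosphine (PPh3, neutral), 1 fluoro (F, -1). Ligand charge sum = -3.
Charge balance with lithium (+1) requires 1 complex ion per 1 lithium.

Li[CdCl2F(PPh3)]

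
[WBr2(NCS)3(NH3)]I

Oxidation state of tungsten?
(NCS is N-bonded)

+6

1 iodide outside the brackets (-1 each) → the complex ion is 1+.
Ligand charges: 3×NCS = -3; 1×NH3 neutral; 2×Br = -2; sum -5.
W + (-5) = 1+ ⇒ W is +6.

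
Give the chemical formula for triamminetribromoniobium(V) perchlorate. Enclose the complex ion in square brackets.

Ligands: 3 ammine (NH3, neutral), 3 bromo (Br, -1). Ligand charge sum = -3.
Charge balance with perchlorate (-1) requires 1 complex ion per 2 perchlorate.

[NbBr3(NH3)3](ClO4)2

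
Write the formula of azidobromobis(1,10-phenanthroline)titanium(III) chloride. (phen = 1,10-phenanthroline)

[TiBr(N3)(phen)2]Cl

Ligands: 2 1,10-phenanthroline (phen, neutral), 1 azido (N3, -1), 1 bromo (Br, -1). Ligand charge sum = -2.
With Ti in oxidation state +3, the complex ion is [Ti...]^1+.
Charge balance with chloride (-1) requires 1 complex ion per 1 chloride.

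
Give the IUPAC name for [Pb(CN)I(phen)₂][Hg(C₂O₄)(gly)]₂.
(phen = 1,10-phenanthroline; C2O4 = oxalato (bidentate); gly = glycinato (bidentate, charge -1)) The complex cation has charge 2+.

cyanoiodobis(1,10-phenanthroline)lead(IV) (glycinato)oxalatomercurate(II)

Both ions are complex: the cation is named first with the plain metal name, the anion second with the -ate form; each ion's ligands are alphabetised independently.
The complex cation is given as 2+; its ligand charges sum to -2, so Pb = +4.
With 2 anions per cation, each anion must be 2/2 = 1−.
Anion: ligand charges sum to -3; for the ion to be 1−, Hg = +2.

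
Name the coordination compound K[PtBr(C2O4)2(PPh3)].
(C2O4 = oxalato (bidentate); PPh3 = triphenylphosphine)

The 1 potassium counter-ion carries a total charge of +1, so each complex ion is 1−.
Ligand charges: 1×bromo (-1 each), 2×oxalato (-2 each), 1×triphenylphosphine (neutral); total -5. So Pt + (-5) = 1−, giving Pt = +4.
The complex ion is anionic, so platinum takes the -ate form platinate(IV).

potassium bromodioxalato(triphenylphosphine)platinate(IV)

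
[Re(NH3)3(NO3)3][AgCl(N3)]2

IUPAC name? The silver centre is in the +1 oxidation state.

Both ions are complex: the cation is named first with the plain metal name, the anion second with the -ate form; each ion's ligands are alphabetised independently.
Ag is given as +1; the anion's ligand charges sum to -2, so the complex anion is 1−.
With 2 anions per cation, the cation must be 2×1 = 2+.
Cation: ligand charges sum to -3; for the ion to be 2+, Re = +5.

triamminetrinitratorhenium(V) azidochloroargentate(I)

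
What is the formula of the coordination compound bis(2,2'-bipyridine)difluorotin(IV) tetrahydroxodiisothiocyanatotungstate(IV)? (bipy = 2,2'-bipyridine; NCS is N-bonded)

[Sn(bipy)2F2][W(NCS)2(OH)4]

Cation [Sn…]: ligand charges -2, Sn(IV) ⇒ ion charge 2+.
Anion [W…]: ligand charges -6, W(IV) ⇒ ion charge 2−.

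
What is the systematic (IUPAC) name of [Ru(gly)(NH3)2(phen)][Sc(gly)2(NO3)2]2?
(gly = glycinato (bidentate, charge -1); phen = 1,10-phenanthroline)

Both ions are complex: the cation is named first with the plain metal name, the anion second with the -ate form; each ion's ligands are alphabetised independently.
Scandium is always +3 in its complexes; the anion's ligand charges sum to -4, so the complex anion is 1−.
With 2 anions per cation, the cation must be 2×1 = 2+.
Cation: ligand charges sum to -1; for the ion to be 2+, Ru = +3.

diammine(glycinato)(1,10-phenanthroline)ruthenium(III) bis(glycinato)dinitratoscandate(III)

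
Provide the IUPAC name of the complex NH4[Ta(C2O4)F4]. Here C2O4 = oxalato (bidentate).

ammonium tetrafluorooxalatotantalate(V)

The 1 ammonium counter-ion carries a total charge of +1, so each complex ion is 1−.
Ligand charges: 4×fluoro (-1 each), 1×oxalato (-2 each); total -6. So Ta + (-6) = 1−, giving Ta = +5.
Ligands are named alphabetically: fluoro before oxalato.
The complex ion is anionic, so tantalum takes the -ate form tantalate(V).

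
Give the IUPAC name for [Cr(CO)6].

hexacarbonylchromium(0)

There is no counter-ion, so the complex is neutral overall.
Ligand charges: 6×carbonyl (neutral); total 0. So Cr + (0) = 0, giving Cr = 0.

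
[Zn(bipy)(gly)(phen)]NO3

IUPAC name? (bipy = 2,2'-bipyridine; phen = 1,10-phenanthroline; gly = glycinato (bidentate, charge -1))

The 1 nitrate counter-ion carries a total charge of -1, so each complex ion is 1+.
Ligand charges: 1×2,2'-bipyridine (neutral), 1×1,10-phenanthroline (neutral), 1×glycinato (-1 each); total -1. So Zn + (-1) = 1+, giving Zn = +2.
Ligands are named alphabetically: bipyridine before glycinato before phenanthroline.

(2,2'-bipyridine)(glycinato)(1,10-phenanthroline)zinc(II) nitrate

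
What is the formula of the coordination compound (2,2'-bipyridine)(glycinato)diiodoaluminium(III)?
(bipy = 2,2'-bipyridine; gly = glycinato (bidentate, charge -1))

Ligands: 1 2,2'-bipyridine (bipy, neutral), 1 glycinato (gly, -1), 2 iodo (I, -1). Ligand charge sum = -3.
With Al in oxidation state +3, the complex ion is [Al...].

[Al(bipy)(gly)I2]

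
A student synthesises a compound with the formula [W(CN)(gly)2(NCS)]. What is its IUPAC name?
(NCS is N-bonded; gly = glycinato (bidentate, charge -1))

There is no counter-ion, so the complex is neutral overall.
Ligand charges: 1×isothiocyanato (-1 each), 2×glycinato (-1 each), 1×cyano (-1 each); total -4. So W + (-4) = 0, giving W = +4.
Ligands are named alphabetically: cyano before glycinato before isothiocyanato.

cyanobis(glycinato)isothiocyanatotungsten(IV)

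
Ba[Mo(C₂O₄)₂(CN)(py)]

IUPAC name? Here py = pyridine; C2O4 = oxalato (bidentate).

barium cyanodioxalato(pyridine)molybdate(III)

The 1 barium counter-ion carries a total charge of +2, so each complex ion is 2−.
Ligand charges: 1×cyano (-1 each), 1×pyridine (neutral), 2×oxalato (-2 each); total -5. So Mo + (-5) = 2−, giving Mo = +3.
Ligands are named alphabetically: cyano before oxalato before pyridine.
The complex ion is anionic, so molybdenum takes the -ate form molybdate(III).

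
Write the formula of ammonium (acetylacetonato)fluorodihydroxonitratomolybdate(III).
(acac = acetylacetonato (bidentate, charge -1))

Ligands: 1 nitrato (NO3, -1), 2 hydroxo (OH, -1), 1 fluoro (F, -1), 1 acetylacetonato (acac, -1). Ligand charge sum = -5.
Charge balance with ammonium (+1) requires 1 complex ion per 2 ammonium.

(NH4)2[Mo(acac)F(NO3)(OH)2]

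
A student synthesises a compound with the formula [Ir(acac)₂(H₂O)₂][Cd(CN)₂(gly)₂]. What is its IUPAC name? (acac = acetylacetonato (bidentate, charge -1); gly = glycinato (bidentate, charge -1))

Cadmium is always +2 in its complexes; the anion's ligand charges sum to -4, so the complex anion is 2−.
A 1:1 salt means the cation carries the equal and opposite charge, 2+.
Cation: ligand charges sum to -2; for the ion to be 2+, Ir = +4.

bis(acetylacetonato)diaquairidium(IV) dicyanobis(glycinato)cadmate(II)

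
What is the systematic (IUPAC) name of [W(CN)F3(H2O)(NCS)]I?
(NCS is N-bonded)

aquacyanotrifluoroisothiocyanatotungsten(VI) iodide

The 1 iodide counter-ion carries a total charge of -1, so each complex ion is 1+.
Ligand charges: 1×aqua (neutral), 3×fluoro (-1 each), 1×cyano (-1 each), 1×isothiocyanato (-1 each); total -5. So W + (-5) = 1+, giving W = +6.
Ligands are named alphabetically: aqua before cyano before fluoro before isothiocyanato.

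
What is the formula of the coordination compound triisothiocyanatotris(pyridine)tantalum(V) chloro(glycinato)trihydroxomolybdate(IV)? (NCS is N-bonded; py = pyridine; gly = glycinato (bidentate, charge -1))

Cation [Ta…]: ligand charges -3, Ta(V) ⇒ ion charge 2+.
Anion [Mo…]: ligand charges -5, Mo(IV) ⇒ ion charge 1−.
One 2+ cation requires 2 of the 1− anion.

[Ta(NCS)3(py)3][MoCl(gly)(OH)3]2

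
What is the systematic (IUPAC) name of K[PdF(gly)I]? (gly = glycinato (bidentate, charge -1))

The 1 potassium counter-ion carries a total charge of +1, so each complex ion is 1−.
Ligand charges: 1×fluoro (-1 each), 1×glycinato (-1 each), 1×iodo (-1 each); total -3. So Pd + (-3) = 1−, giving Pd = +2.
Ligands are named alphabetically: fluoro before glycinato before iodo.
The complex ion is anionic, so palladium takes the -ate form palladate(II).

potassium fluoro(glycinato)iodopalladate(II)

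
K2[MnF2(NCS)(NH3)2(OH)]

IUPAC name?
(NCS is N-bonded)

potassium diamminedifluorohydroxoisothiocyanatomanganate(II)

The 2 potassium counter-ions carry a total charge of +2, so each complex ion is 2−.
Ligand charges: 2×ammine (neutral), 1×hydroxo (-1 each), 1×isothiocyanato (-1 each), 2×fluoro (-1 each); total -4. So Mn + (-4) = 2−, giving Mn = +2.
Ligands are named alphabetically: ammine before fluoro before hydroxo before isothiocyanato.
The complex ion is anionic, so manganese takes the -ate form manganate(II).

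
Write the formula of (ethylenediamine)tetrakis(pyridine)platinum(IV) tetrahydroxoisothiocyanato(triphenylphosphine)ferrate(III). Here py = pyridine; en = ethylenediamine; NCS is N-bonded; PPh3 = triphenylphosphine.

Cation [Pt…]: ligand charges 0, Pt(IV) ⇒ ion charge 4+.
Anion [Fe…]: ligand charges -5, Fe(III) ⇒ ion charge 2−.
One 4+ cation requires 2 of the 2− anion.

[Pt(en)(py)4][Fe(NCS)(OH)4(PPh3)]2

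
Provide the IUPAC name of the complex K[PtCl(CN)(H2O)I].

The 1 potassium counter-ion carries a total charge of +1, so each complex ion is 1−.
Ligand charges: 1×chloro (-1 each), 1×iodo (-1 each), 1×cyano (-1 each), 1×aqua (neutral); total -3. So Pt + (-3) = 1−, giving Pt = +2.
The complex ion is anionic, so platinum takes the -ate form platinate(II).

potassium aquachlorocyanoiodoplatinate(II)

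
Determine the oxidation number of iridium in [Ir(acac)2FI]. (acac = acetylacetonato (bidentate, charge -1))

+4

No counter-ion: the bracketed complex is neutral.
Ligand charges: 1×F = -1; 1×I = -1; 2×acac = -2; sum -4.
Ir + (-4) = 0 ⇒ Ir is +4.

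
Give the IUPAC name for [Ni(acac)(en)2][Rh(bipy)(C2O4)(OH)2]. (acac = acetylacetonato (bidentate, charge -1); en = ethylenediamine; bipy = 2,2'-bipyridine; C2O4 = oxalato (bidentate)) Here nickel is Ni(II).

Ni is given as +2; the cation's ligand charges sum to -1, so the complex cation is 1+.
A 1:1 salt means the anion carries the equal and opposite charge, 1−.
Anion: ligand charges sum to -4; for the ion to be 1−, Rh = +3.

(acetylacetonato)bis(ethylenediamine)nickel(II) (2,2'-bipyridine)dihydroxooxalatorhodate(III)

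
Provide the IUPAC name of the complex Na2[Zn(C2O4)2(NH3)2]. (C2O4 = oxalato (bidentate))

The 2 sodium counter-ions carry a total charge of +2, so each complex ion is 2−.
Ligand charges: 2×ammine (neutral), 2×oxalato (-2 each); total -4. So Zn + (-4) = 2−, giving Zn = +2.
The complex ion is anionic, so zinc takes the -ate form zincate(II).

sodium diamminedioxalatozincate(II)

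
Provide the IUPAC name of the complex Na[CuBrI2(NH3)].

The 1 sodium counter-ion carries a total charge of +1, so each complex ion is 1−.
Ligand charges: 1×ammine (neutral), 1×bromo (-1 each), 2×iodo (-1 each); total -3. So Cu + (-3) = 1−, giving Cu = +2.
Ligands are named alphabetically: ammine before bromo before iodo.
The complex ion is anionic, so copper takes the -ate form cuprate(II).

sodium amminebromodiiodocuprate(II)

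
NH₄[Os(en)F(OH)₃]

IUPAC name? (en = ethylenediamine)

ammonium (ethylenediamine)fluorotrihydroxoosmate(III)

The 1 ammonium counter-ion carries a total charge of +1, so each complex ion is 1−.
Ligand charges: 3×hydroxo (-1 each), 1×fluoro (-1 each), 1×ethylenediamine (neutral); total -4. So Os + (-4) = 1−, giving Os = +3.
The complex ion is anionic, so osmium takes the -ate form osmate(III).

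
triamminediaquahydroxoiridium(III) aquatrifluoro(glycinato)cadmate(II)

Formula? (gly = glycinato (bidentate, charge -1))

[Ir(H2O)2(NH3)3(OH)][CdF3(gly)(H2O)]

Cation [Ir…]: ligand charges -1, Ir(III) ⇒ ion charge 2+.
Anion [Cd…]: ligand charges -4, Cd(II) ⇒ ion charge 2−.
One 2+ cation balances one 2− anion.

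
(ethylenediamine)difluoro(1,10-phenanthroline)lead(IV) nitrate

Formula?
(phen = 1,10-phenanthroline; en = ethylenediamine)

Ligands: 1 1,10-phenanthroline (phen, neutral), 2 fluoro (F, -1), 1 ethylenediamine (en, neutral). Ligand charge sum = -2.
With Pb in oxidation state +4, the complex ion is [Pb...]^2+.
Charge balance with nitrate (-1) requires 1 complex ion per 2 nitrate.

[Pb(en)F2(phen)](NO3)2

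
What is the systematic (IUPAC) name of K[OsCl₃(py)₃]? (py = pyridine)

potassium trichlorotris(pyridine)osmate(II)

The 1 potassium counter-ion carries a total charge of +1, so each complex ion is 1−.
Ligand charges: 3×chloro (-1 each), 3×pyridine (neutral); total -3. So Os + (-3) = 1−, giving Os = +2.
Ligands are named alphabetically: chloro before pyridine.
The complex ion is anionic, so osmium takes the -ate form osmate(II).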